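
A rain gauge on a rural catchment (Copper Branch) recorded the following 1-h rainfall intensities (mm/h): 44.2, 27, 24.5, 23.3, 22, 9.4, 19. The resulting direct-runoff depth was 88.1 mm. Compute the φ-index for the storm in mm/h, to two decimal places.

Only the 6 blocks with intensity above φ contribute runoff: 44.2, 27, 24.5, 23.3, 22, 19 mm/h.
Σ(I−φ)·Δt = d  ⇒  (44.2+27+24.5+23.3+22+19 − 6φ)·1 = 88.1
φ = (160.0 − 88.1/1) / 6 = 11.98 mm/h.

φ ≈ 11.98 mm/h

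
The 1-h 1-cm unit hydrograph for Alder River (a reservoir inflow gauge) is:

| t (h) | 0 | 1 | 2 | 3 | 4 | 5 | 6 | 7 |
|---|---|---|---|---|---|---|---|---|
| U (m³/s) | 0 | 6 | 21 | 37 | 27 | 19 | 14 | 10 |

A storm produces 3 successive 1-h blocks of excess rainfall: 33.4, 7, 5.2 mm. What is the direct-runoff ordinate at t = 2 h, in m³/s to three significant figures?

Q ≈ 74.3 m³/s

By discrete convolution, Q_j = Σ (P_i / 10 mm) · U_{j−i}.
At t = 2 h (j=2): Q = (33.4/10)·21 + (7/10)·6 + (5.2/10)·0 = 74.3 m³/s.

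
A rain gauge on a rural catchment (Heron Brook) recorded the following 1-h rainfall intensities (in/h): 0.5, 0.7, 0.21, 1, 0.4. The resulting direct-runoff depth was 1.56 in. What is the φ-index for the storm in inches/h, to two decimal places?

Only the 4 blocks with intensity above φ contribute runoff: 0.5, 0.7, 1, 0.4 in/h.
Σ(I−φ)·Δt = d  ⇒  (0.5+0.7+1+0.4 − 4φ)·1 = 1.56
φ = (2.600 − 1.56/1) / 4 = 0.26 in/h.

φ ≈ 0.26 in/h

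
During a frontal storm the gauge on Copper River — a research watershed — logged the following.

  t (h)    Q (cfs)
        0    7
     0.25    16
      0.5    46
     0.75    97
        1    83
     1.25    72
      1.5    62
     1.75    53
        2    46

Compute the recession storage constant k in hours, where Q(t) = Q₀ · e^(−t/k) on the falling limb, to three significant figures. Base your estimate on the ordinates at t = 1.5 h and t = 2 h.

k ≈ 1.68 h

On the falling limb, Q drops from 62 to 46 cfs between t = 1.5 h and t = 2 h (Δt = 0.5 h).
k = −Δt / ln(Q₂/Q₁) = −0.5 / ln(46/62) = 1.68 h.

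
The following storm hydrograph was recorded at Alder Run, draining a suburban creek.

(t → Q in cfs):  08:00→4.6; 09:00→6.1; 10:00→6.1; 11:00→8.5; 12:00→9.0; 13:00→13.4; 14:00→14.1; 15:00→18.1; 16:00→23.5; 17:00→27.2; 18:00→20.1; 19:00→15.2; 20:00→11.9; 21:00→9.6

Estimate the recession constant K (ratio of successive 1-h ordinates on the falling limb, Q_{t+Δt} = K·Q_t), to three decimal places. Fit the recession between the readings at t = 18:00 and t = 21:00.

Using the recession-limb readings at t = 18:00 and t = 21:00: Q falls from 20.1 to 9.6 cfs over 3 intervals.
K = (Q₂/Q₁)^(1/3) = (9.6/20.1)^(1/3) = 0.782.

K ≈ 0.782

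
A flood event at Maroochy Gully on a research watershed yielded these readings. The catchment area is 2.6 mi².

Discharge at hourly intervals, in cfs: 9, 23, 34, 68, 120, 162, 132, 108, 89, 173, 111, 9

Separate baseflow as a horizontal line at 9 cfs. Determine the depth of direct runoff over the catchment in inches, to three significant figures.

d ≈ 0.554 in

Direct runoff: 0.0, 14.0, 25.0, 59.0, 111.0, 153.0, 123.0, 99.0, 80.0, 164.0, 102.0, 0.0 cfs; ΣQ_DR = 930.0 cfs.
V = ΣQ_DR · Δt = 930.0 × 3600 s = 3.348 × 10^6 ft³.
Over A = 2.6 mi², depth = V / A = 0.554 in.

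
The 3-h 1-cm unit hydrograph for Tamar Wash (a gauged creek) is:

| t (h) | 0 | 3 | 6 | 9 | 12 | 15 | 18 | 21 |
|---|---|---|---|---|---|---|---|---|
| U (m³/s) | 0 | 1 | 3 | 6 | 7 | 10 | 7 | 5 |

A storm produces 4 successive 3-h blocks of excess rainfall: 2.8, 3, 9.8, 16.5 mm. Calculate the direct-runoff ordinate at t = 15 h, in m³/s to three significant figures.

By discrete convolution, Q_j = Σ (P_i / 10 mm) · U_{j−i}.
At t = 15 h (j=5): Q = (2.8/10)·10 + (3/10)·7 + (9.8/10)·6 + (16.5/10)·3 = 15.7 m³/s.

Q ≈ 15.7 m³/s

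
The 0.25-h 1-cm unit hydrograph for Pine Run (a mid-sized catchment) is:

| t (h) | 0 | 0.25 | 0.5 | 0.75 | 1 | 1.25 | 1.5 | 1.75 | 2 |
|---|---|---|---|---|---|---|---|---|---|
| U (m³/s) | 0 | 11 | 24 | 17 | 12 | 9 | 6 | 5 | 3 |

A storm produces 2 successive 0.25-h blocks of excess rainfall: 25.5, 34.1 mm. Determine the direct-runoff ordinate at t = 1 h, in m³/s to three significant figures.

Q ≈ 88.6 m³/s

By discrete convolution, Q_j = Σ (P_i / 10 mm) · U_{j−i}.
At t = 1 h (j=4): Q = (25.5/10)·12 + (34.1/10)·17 = 88.6 m³/s.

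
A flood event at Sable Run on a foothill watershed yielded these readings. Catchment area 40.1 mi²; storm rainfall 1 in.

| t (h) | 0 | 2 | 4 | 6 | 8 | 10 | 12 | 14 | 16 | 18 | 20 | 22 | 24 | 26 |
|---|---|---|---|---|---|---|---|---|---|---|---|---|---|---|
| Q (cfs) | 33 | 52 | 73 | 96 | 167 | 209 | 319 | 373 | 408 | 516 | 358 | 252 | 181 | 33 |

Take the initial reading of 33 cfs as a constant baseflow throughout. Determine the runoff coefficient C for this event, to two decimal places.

C ≈ 0.20

ΣQ_DR = 2608 cfs; V = ΣQ_DR·Δt = 1.878 × 10^7 ft³.
Runoff depth d = V / A = 0.2016 in.
C = d / P = 0.2016 / 1 = 0.20.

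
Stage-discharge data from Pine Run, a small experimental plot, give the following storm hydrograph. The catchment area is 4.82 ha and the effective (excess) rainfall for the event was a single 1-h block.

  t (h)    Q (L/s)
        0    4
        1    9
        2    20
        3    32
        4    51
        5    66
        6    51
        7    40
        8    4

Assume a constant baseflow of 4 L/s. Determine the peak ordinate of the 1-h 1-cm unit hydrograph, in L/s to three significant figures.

Direct runoff: 0.0, 5.0, 16.0, 28.0, 47.0, 62.0, 47.0, 36.0, 0.0 L/s; ΣQ_DR = 241.0 L/s, peak = 62.0 L/s.
Runoff depth d = ΣQ_DR·Δt / A = 241.0 × 3600 / (4.82 ha) = 18.00 mm.
The 1-cm UH is the DRH scaled by (10 mm)/d, so U_p = 62.0 × 10/18.00 = 34.4 L/s.

U_p ≈ 34.4 L/s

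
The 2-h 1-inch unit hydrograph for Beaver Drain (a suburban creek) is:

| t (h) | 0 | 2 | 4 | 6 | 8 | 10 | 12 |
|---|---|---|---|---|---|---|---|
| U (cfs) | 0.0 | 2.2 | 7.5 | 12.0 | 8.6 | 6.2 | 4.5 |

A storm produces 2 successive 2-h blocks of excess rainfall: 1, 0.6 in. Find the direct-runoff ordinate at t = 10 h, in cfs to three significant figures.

Q ≈ 11.4 cfs

By discrete convolution, Q_j = Σ (P_i / 1 in) · U_{j−i}.
At t = 10 h (j=5): Q = (1/1)·6.2 + (0.6/1)·8.6 = 11.4 cfs.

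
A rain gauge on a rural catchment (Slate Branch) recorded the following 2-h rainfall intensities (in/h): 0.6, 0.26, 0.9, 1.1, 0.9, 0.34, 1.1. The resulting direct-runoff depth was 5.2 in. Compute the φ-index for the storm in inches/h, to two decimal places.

φ ≈ 0.40 in/h

Only the 5 blocks with intensity above φ contribute runoff: 0.6, 0.9, 1.1, 0.9, 1.1 in/h.
Σ(I−φ)·Δt = d  ⇒  (0.6+0.9+1.1+0.9+1.1 − 5φ)·2 = 5.2
φ = (4.600 − 5.2/2) / 5 = 0.40 in/h.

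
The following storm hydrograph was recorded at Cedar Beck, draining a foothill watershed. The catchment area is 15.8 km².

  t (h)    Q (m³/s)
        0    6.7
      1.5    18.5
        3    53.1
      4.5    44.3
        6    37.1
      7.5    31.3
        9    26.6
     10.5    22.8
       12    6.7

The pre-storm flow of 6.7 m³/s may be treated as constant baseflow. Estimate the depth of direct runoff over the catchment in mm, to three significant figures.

d ≈ 63.8 mm

Direct runoff: 0.0, 11.8, 46.4, 37.6, 30.4, 24.6, 19.9, 16.1, 0.0 m³/s; ΣQ_DR = 186.8 m³/s.
V = ΣQ_DR · Δt = 186.8 × 5400 s = 1.009 × 10^6 m³.
Over A = 15.8 km², depth = V / A = 63.8 mm.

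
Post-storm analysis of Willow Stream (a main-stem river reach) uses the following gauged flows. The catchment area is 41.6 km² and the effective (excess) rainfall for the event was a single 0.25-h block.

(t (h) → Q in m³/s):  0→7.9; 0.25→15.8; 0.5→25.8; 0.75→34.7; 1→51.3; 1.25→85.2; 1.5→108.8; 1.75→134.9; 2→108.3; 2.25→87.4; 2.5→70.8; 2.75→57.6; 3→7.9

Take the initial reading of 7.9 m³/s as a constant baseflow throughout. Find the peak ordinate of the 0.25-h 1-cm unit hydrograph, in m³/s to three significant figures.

U_p ≈ 84.6 m³/s

Direct runoff: 0.0, 7.9, 17.9, 26.8, 43.4, 77.3, 100.9, 127.0, 100.4, 79.5, 62.9, 49.7, 0.0 m³/s; ΣQ_DR = 693.7 m³/s, peak = 127.0 m³/s.
Runoff depth d = ΣQ_DR·Δt / A = 693.7 × 900 / (41.6 km²) = 15.01 mm.
The 1-cm UH is the DRH scaled by (10 mm)/d, so U_p = 127.0 × 10/15.01 = 84.6 m³/s.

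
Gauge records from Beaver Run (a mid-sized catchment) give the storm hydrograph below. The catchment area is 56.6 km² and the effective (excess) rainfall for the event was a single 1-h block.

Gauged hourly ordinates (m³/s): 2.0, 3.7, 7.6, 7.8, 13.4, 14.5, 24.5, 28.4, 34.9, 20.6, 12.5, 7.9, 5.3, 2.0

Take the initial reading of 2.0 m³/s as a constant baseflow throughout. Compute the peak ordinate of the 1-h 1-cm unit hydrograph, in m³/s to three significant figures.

Direct runoff: 0.0, 1.7, 5.6, 5.8, 11.4, 12.5, 22.5, 26.4, 32.9, 18.6, 10.5, 5.9, 3.3, 0.0 m³/s; ΣQ_DR = 157.1 m³/s, peak = 32.9 m³/s.
Runoff depth d = ΣQ_DR·Δt / A = 157.1 × 3600 / (56.6 km²) = 9.992 mm.
The 1-cm UH is the DRH scaled by (10 mm)/d, so U_p = 32.9 × 10/9.992 = 32.9 m³/s.

U_p ≈ 32.9 m³/s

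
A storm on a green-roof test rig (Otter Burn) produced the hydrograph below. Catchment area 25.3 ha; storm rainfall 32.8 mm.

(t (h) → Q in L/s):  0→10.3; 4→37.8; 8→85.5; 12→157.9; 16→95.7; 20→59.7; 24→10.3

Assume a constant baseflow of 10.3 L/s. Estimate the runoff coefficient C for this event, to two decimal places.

ΣQ_DR = 385.1 L/s; V = ΣQ_DR·Δt = 5.545 × 10^6 L.
Runoff depth d = V / A = 21.92 mm.
C = d / P = 21.92 / 32.8 = 0.67.

C ≈ 0.67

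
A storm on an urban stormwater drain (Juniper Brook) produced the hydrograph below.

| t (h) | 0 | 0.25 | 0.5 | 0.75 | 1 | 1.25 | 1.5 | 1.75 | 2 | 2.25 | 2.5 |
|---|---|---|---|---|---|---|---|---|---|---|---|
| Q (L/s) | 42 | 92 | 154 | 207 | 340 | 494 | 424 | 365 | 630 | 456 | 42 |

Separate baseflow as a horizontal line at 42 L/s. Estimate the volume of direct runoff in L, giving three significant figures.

Direct-runoff ordinates (Q − Q_b): 0.0, 50.0, 112.0, 165.0, 298.0, 452.0, 382.0, 323.0, 588.0, 414.0, 0.0 L/s.
ΣQ_DR = 2784 L/s.
With Δt = 0.25 h = 900 s, V = ΣQ_DR · Δt = 2784 × 900 = 2.51 × 10^6 L.

V ≈ 2.51 × 10^6 L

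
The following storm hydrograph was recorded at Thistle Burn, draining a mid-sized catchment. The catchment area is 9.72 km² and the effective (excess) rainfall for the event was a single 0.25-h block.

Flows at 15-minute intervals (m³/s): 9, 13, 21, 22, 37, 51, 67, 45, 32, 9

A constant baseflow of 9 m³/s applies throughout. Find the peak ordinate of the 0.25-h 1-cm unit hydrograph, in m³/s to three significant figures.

Direct runoff: 0.0, 4.0, 12.0, 13.0, 28.0, 42.0, 58.0, 36.0, 23.0, 0.0 m³/s; ΣQ_DR = 216.0 m³/s, peak = 58.0 m³/s.
Runoff depth d = ΣQ_DR·Δt / A = 216.0 × 900 / (9.72 km²) = 20.00 mm.
The 1-cm UH is the DRH scaled by (10 mm)/d, so U_p = 58.0 × 10/20.00 = 29.0 m³/s.

U_p ≈ 29.0 m³/s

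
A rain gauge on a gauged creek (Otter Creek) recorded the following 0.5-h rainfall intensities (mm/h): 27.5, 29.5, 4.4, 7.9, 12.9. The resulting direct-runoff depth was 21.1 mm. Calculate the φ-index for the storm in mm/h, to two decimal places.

Only the 3 blocks with intensity above φ contribute runoff: 27.5, 29.5, 12.9 mm/h.
Σ(I−φ)·Δt = d  ⇒  (27.5+29.5+12.9 − 3φ)·0.5 = 21.1
φ = (69.90 − 21.1/0.5) / 3 = 9.23 mm/h.

φ ≈ 9.23 mm/h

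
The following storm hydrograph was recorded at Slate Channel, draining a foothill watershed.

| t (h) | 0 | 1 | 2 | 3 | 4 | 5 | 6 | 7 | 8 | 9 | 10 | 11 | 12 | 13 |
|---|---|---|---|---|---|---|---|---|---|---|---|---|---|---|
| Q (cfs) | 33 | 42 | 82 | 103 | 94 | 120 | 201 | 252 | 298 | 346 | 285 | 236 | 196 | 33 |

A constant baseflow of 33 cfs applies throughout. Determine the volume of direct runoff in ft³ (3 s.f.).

Direct-runoff ordinates (Q − Q_b): 0.0, 9.0, 49.0, 70.0, 61.0, 87.0, 168.0, 219.0, 265.0, 313.0, 252.0, 203.0, 163.0, 0.0 cfs.
ΣQ_DR = 1859 cfs.
With Δt = 1 h = 3600 s, V = ΣQ_DR · Δt = 1859 × 3600 = 6.69 × 10^6 ft³.

V ≈ 6.69 × 10^6 ft³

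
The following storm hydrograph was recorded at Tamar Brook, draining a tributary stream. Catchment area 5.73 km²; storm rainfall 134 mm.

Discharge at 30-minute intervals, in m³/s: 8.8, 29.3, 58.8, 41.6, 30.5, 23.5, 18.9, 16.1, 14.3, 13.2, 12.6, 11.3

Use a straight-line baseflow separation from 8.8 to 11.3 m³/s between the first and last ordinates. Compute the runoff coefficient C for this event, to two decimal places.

ΣQ_DR = 158.3 m³/s; V = ΣQ_DR·Δt = 2.849 × 10^5 m³.
Runoff depth d = V / A = 49.73 mm.
C = d / P = 49.73 / 134 = 0.37.

C ≈ 0.37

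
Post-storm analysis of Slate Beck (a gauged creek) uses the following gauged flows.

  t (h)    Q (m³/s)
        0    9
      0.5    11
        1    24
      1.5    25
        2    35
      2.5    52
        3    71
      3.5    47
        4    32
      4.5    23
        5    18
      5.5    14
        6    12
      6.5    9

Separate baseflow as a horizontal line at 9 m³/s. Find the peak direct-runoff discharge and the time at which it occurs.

Subtracting baseflow gives direct-runoff ordinates: 0.0, 2.0, 15.0, 16.0, 26.0, 43.0, 62.0, 38.0, 23.0, 14.0, 9.0, 5.0, 3.0, 0.0 m³/s.
The maximum is 62.0 m³/s, occurring at the reading for t = 3 h.

Q_p = 62.0 m³/s at t = 3 h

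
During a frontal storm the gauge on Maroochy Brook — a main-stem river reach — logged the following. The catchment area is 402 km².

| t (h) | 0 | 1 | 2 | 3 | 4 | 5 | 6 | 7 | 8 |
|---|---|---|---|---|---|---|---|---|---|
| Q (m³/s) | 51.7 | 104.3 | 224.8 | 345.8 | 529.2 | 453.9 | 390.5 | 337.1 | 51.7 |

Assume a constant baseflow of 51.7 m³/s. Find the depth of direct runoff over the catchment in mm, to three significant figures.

Direct runoff: 0.0, 52.6, 173.1, 294.1, 477.5, 402.2, 338.8, 285.4, 0.0 m³/s; ΣQ_DR = 2024 m³/s.
V = ΣQ_DR · Δt = 2024 × 3600 s = 7.285 × 10^6 m³.
Over A = 402 km², depth = V / A = 18.1 mm.

d ≈ 18.1 mm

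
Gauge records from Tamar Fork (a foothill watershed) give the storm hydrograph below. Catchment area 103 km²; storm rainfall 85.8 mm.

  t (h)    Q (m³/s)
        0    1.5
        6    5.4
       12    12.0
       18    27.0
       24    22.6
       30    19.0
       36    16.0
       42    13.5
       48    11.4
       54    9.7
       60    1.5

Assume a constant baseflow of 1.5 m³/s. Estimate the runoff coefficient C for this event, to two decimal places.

C ≈ 0.30

ΣQ_DR = 123.1 m³/s; V = ΣQ_DR·Δt = 2.659 × 10^6 m³.
Runoff depth d = V / A = 25.82 mm.
C = d / P = 25.82 / 85.8 = 0.30.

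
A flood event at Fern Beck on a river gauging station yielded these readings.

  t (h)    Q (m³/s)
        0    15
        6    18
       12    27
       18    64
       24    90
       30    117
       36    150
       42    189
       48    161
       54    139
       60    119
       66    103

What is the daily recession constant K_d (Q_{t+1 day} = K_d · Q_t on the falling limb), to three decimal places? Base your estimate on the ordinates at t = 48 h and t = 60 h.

Between t = 48 h and t = 60 h the flow falls from 161 to 119 m³/s over 2×6 h = 12 h.
Per-interval ratio K = (119/161)^(1/2) = 0.8597; K_d = K^(24/6) = 0.546.

K_d ≈ 0.546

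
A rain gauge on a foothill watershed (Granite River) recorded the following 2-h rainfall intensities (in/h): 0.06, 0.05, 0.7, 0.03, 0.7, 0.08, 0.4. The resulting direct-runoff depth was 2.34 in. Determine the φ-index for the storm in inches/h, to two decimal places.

φ ≈ 0.21 in/h

Only the 3 blocks with intensity above φ contribute runoff: 0.7, 0.7, 0.4 in/h.
Σ(I−φ)·Δt = d  ⇒  (0.7+0.7+0.4 − 3φ)·2 = 2.34
φ = (1.800 − 2.34/2) / 3 = 0.21 in/h.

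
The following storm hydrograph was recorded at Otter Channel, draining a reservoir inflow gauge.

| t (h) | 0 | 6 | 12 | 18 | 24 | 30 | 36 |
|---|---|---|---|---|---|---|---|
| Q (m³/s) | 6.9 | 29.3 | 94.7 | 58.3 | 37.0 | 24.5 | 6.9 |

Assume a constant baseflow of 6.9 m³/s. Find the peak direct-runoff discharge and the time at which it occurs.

Subtracting baseflow gives direct-runoff ordinates: 0.0, 22.4, 87.8, 51.4, 30.1, 17.6, 0.0 m³/s.
The maximum is 87.8 m³/s, occurring at the reading for t = 12 h.

Q_p = 87.8 m³/s at t = 12 h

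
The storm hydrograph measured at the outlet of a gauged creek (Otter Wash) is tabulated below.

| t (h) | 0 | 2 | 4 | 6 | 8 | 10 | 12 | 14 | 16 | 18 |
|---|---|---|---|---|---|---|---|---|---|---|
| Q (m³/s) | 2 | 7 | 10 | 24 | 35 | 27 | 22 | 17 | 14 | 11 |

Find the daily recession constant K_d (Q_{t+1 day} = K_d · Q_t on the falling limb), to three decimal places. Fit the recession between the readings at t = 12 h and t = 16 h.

K_d ≈ 0.066

Between t = 12 h and t = 16 h the flow falls from 22 to 14 m³/s over 2×2 h = 4 h.
Per-interval ratio K = (14/22)^(1/2) = 0.7977; K_d = K^(24/2) = 0.066.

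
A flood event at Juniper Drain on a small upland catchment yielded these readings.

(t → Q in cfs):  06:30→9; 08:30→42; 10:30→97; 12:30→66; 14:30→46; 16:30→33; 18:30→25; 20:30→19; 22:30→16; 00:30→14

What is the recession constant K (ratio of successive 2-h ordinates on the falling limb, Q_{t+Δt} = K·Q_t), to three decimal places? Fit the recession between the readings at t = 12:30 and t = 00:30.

Using the recession-limb readings at t = 12:30 and t = 00:30: Q falls from 66 to 14 cfs over 6 intervals.
K = (Q₂/Q₁)^(1/6) = (14/66)^(1/6) = 0.772.

K ≈ 0.772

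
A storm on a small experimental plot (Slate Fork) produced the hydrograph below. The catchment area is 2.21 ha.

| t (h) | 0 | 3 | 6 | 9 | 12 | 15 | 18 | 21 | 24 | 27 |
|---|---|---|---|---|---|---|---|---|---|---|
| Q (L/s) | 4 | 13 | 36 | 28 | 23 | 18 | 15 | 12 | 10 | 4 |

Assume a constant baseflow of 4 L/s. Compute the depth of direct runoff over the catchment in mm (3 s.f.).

d ≈ 60.1 mm

Direct runoff: 0.0, 9.0, 32.0, 24.0, 19.0, 14.0, 11.0, 8.0, 6.0, 0.0 L/s; ΣQ_DR = 123.0 L/s.
V = ΣQ_DR · Δt = 123.0 × 10800 s = 1.328 × 10^6 L.
Over A = 2.21 ha, depth = V / A = 60.1 mm.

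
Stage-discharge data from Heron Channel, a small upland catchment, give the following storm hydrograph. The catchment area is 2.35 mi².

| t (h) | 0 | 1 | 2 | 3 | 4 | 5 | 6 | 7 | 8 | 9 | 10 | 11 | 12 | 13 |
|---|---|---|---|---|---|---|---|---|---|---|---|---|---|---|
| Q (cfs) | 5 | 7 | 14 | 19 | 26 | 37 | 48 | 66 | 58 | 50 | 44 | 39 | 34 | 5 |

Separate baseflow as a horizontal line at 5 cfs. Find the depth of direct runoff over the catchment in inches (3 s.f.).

d ≈ 0.252 in

Direct runoff: 0.0, 2.0, 9.0, 14.0, 21.0, 32.0, 43.0, 61.0, 53.0, 45.0, 39.0, 34.0, 29.0, 0.0 cfs; ΣQ_DR = 382.0 cfs.
V = ΣQ_DR · Δt = 382.0 × 3600 s = 1.375 × 10^6 ft³.
Over A = 2.35 mi², depth = V / A = 0.252 in.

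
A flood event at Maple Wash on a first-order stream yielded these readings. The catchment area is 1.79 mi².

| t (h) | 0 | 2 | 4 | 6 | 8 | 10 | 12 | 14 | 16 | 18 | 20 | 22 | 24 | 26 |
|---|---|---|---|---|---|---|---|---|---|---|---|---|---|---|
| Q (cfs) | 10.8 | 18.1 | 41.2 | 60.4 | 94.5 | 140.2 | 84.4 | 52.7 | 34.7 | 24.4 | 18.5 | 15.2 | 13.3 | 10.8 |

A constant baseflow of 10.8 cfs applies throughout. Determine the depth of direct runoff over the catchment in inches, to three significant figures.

Direct runoff: 0.0, 7.3, 30.4, 49.6, 83.7, 129.4, 73.6, 41.9, 23.9, 13.6, 7.7, 4.4, 2.5, 0.0 cfs; ΣQ_DR = 468.0 cfs.
V = ΣQ_DR · Δt = 468.0 × 7200 s = 3.370 × 10^6 ft³.
Over A = 1.79 mi², depth = V / A = 0.810 in.

d ≈ 0.810 in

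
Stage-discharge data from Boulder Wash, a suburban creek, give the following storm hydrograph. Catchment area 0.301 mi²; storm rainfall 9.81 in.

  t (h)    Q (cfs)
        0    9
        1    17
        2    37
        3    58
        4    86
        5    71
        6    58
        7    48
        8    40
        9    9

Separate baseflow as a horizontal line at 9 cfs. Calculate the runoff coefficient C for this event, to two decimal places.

C ≈ 0.18

ΣQ_DR = 343.0 cfs; V = ΣQ_DR·Δt = 1.235 × 10^6 ft³.
Runoff depth d = V / A = 1.766 in.
C = d / P = 1.766 / 9.81 = 0.18.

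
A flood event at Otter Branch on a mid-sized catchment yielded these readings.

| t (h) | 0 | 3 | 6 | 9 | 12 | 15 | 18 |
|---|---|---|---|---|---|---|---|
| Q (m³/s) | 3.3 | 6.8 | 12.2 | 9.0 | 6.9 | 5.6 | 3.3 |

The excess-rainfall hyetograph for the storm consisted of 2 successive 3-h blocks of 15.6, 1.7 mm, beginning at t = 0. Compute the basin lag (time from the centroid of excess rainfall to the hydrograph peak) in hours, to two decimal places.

t_L ≈ 4.21 h

Centroid of excess rainfall: t_c = Σ P_i·t̄_i / ΣP_i = 1.7948 h (block centres at 1.5, 4.5 h).
Hydrograph peak occurs at t = 6 h, so basin lag t_L = 6 − 1.7948 = 4.21 h.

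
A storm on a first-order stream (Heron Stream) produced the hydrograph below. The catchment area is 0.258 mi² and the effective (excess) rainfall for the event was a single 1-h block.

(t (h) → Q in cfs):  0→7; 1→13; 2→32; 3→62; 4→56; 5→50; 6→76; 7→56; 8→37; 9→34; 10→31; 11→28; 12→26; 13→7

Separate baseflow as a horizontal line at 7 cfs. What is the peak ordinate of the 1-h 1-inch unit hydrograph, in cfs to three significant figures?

Direct runoff: 0.0, 6.0, 25.0, 55.0, 49.0, 43.0, 69.0, 49.0, 30.0, 27.0, 24.0, 21.0, 19.0, 0.0 cfs; ΣQ_DR = 417.0 cfs, peak = 69.0 cfs.
Runoff depth d = ΣQ_DR·Δt / A = 417.0 × 3600 / (0.258 mi²) = 2.505 in.
The 1-inch UH is the DRH scaled by (1 in)/d, so U_p = 69.0 × 1/2.505 = 27.5 cfs.

U_p ≈ 27.5 cfs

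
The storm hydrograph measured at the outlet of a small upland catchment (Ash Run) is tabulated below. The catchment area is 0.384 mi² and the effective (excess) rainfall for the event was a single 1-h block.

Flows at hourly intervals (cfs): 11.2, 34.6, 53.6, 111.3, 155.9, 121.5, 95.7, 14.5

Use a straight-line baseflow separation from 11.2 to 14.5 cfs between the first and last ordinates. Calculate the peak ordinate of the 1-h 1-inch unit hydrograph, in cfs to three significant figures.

Direct runoff: 0.00, 22.93, 41.46, 98.69, 142.81, 107.94, 81.67, 0.00 cfs; ΣQ_DR = 495.5 cfs, peak = 142.81 cfs.
Runoff depth d = ΣQ_DR·Δt / A = 495.5 × 3600 / (0.384 mi²) = 2.000 in.
The 1-inch UH is the DRH scaled by (1 in)/d, so U_p = 142.81 × 1/2.000 = 71.4 cfs.

U_p ≈ 71.4 cfs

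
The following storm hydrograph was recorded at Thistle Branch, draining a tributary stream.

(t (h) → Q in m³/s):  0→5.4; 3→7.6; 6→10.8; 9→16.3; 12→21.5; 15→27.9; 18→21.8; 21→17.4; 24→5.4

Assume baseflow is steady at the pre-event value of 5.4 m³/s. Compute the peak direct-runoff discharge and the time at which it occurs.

Q_p = 22.5 m³/s at t = 15 h

Subtracting baseflow gives direct-runoff ordinates: 0.0, 2.2, 5.4, 10.9, 16.1, 22.5, 16.4, 12.0, 0.0 m³/s.
The maximum is 22.5 m³/s, occurring at the reading for t = 15 h.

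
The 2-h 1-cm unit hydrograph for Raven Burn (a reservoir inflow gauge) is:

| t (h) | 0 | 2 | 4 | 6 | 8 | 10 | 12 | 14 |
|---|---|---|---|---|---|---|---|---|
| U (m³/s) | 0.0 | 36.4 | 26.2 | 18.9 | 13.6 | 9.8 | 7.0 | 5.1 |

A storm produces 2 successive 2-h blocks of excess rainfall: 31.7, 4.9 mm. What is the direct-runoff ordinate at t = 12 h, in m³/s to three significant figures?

Q ≈ 27.0 m³/s

By discrete convolution, Q_j = Σ (P_i / 10 mm) · U_{j−i}.
At t = 12 h (j=6): Q = (31.7/10)·7.0 + (4.9/10)·9.8 = 27.0 m³/s.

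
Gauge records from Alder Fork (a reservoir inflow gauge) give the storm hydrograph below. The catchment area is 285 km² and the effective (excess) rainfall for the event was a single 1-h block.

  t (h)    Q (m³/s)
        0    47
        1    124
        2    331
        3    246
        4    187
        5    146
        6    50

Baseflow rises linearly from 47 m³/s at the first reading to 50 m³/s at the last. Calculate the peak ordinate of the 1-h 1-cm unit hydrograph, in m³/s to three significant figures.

U_p ≈ 283 m³/s

Direct runoff: 0.00, 76.50, 283.00, 197.50, 138.00, 96.50, 0.00 m³/s; ΣQ_DR = 791.5 m³/s, peak = 283.00 m³/s.
Runoff depth d = ΣQ_DR·Δt / A = 791.5 × 3600 / (285 km²) = 9.998 mm.
The 1-cm UH is the DRH scaled by (10 mm)/d, so U_p = 283.00 × 10/9.998 = 283 m³/s.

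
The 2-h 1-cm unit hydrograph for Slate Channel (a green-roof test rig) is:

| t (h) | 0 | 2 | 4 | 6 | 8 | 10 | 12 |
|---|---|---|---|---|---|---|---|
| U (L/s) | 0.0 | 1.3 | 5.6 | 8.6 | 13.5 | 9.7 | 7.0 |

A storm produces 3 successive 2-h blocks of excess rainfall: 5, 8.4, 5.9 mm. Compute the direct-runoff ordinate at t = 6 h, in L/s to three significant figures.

By discrete convolution, Q_j = Σ (P_i / 10 mm) · U_{j−i}.
At t = 6 h (j=3): Q = (5/10)·8.6 + (8.4/10)·5.6 + (5.9/10)·1.3 = 9.77 L/s.

Q ≈ 9.77 L/s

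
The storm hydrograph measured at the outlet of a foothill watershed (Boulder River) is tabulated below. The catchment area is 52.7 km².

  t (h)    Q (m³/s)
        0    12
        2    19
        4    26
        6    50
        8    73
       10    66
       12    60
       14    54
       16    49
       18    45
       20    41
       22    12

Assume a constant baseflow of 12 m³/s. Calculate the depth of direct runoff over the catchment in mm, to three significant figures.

Direct runoff: 0.0, 7.0, 14.0, 38.0, 61.0, 54.0, 48.0, 42.0, 37.0, 33.0, 29.0, 0.0 m³/s; ΣQ_DR = 363.0 m³/s.
V = ΣQ_DR · Δt = 363.0 × 7200 s = 2.614 × 10^6 m³.
Over A = 52.7 km², depth = V / A = 49.6 mm.

d ≈ 49.6 mm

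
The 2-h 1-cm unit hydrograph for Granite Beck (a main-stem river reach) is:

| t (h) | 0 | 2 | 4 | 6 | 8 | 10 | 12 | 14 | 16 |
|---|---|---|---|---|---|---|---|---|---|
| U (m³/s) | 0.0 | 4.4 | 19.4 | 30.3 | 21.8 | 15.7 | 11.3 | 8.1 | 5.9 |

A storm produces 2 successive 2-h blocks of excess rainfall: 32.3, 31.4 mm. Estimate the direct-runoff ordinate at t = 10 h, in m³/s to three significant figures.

Q ≈ 119 m³/s

By discrete convolution, Q_j = Σ (P_i / 10 mm) · U_{j−i}.
At t = 10 h (j=5): Q = (32.3/10)·15.7 + (31.4/10)·21.8 = 119 m³/s.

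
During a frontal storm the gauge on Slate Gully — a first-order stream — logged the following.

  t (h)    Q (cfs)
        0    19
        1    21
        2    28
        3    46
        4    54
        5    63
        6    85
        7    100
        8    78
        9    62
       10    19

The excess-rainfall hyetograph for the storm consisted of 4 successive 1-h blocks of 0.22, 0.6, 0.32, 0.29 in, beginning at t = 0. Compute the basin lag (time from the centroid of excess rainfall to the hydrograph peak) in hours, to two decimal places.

t_L ≈ 5.02 h

Centroid of excess rainfall: t_c = Σ P_i·t̄_i / ΣP_i = 1.9755 h (block centres at 0.5, 1.5, 2.5, 3.5 h).
Hydrograph peak occurs at t = 7 h, so basin lag t_L = 7 − 1.9755 = 5.02 h.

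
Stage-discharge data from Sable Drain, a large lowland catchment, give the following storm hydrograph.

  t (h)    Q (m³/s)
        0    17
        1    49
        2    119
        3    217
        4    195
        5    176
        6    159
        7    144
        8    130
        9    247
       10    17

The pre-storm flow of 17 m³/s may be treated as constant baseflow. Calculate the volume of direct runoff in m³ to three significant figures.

V ≈ 4.62 × 10^6 m³

Direct-runoff ordinates (Q − Q_b): 0.0, 32.0, 102.0, 200.0, 178.0, 159.0, 142.0, 127.0, 113.0, 230.0, 0.0 m³/s.
ΣQ_DR = 1283 m³/s.
With Δt = 1 h = 3600 s, V = ΣQ_DR · Δt = 1283 × 3600 = 4.62 × 10^6 m³.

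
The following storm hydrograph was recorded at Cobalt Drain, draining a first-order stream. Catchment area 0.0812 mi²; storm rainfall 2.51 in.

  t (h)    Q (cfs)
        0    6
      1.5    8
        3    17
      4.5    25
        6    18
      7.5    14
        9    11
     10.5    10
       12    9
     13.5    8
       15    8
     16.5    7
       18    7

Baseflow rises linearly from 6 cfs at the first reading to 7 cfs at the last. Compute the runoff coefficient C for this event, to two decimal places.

C ≈ 0.72

ΣQ_DR = 63.50 cfs; V = ΣQ_DR·Δt = 3.429 × 10^5 ft³.
Runoff depth d = V / A = 1.818 in.
C = d / P = 1.818 / 2.51 = 0.72.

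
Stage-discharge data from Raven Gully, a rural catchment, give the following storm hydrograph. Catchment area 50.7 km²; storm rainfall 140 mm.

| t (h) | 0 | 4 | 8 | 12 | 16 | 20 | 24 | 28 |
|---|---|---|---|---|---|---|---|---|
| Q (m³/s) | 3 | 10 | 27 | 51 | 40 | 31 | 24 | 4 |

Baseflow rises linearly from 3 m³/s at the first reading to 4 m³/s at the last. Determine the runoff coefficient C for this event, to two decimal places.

ΣQ_DR = 162.0 m³/s; V = ΣQ_DR·Δt = 2.333 × 10^6 m³.
Runoff depth d = V / A = 46.01 mm.
C = d / P = 46.01 / 140 = 0.33.

C ≈ 0.33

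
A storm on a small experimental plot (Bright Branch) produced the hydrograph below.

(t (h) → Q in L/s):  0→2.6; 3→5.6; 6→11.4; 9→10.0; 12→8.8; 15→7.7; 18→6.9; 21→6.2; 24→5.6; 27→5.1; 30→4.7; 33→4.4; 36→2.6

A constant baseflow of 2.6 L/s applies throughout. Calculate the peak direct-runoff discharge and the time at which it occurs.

Q_p = 8.8 L/s at t = 6 h

Subtracting baseflow gives direct-runoff ordinates: 0.0, 3.0, 8.8, 7.4, 6.2, 5.1, 4.3, 3.6, 3.0, 2.5, 2.1, 1.8, 0.0 L/s.
The maximum is 8.8 L/s, occurring at the reading for t = 6 h.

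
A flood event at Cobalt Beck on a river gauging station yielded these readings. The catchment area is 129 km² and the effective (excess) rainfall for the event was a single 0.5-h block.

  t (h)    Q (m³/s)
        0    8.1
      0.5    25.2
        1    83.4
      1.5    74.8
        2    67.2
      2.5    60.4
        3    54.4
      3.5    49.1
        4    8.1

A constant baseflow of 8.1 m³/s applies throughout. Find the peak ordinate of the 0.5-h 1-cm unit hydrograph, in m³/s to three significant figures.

U_p ≈ 151 m³/s

Direct runoff: 0.0, 17.1, 75.3, 66.7, 59.1, 52.3, 46.3, 41.0, 0.0 m³/s; ΣQ_DR = 357.8 m³/s, peak = 75.3 m³/s.
Runoff depth d = ΣQ_DR·Δt / A = 357.8 × 1800 / (129 km²) = 4.993 mm.
The 1-cm UH is the DRH scaled by (10 mm)/d, so U_p = 75.3 × 10/4.993 = 151 m³/s.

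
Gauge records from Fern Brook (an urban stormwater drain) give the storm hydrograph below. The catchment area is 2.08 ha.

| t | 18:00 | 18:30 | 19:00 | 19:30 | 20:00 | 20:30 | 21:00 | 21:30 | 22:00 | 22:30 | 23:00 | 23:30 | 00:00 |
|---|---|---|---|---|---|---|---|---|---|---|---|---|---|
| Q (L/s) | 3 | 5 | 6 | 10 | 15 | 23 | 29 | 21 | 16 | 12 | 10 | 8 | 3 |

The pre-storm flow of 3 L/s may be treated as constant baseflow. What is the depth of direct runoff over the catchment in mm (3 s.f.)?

Direct runoff: 0.0, 2.0, 3.0, 7.0, 12.0, 20.0, 26.0, 18.0, 13.0, 9.0, 7.0, 5.0, 0.0 L/s; ΣQ_DR = 122.0 L/s.
V = ΣQ_DR · Δt = 122.0 × 1800 s = 2.196 × 10^5 L.
Over A = 2.08 ha, depth = V / A = 10.6 mm.

d ≈ 10.6 mm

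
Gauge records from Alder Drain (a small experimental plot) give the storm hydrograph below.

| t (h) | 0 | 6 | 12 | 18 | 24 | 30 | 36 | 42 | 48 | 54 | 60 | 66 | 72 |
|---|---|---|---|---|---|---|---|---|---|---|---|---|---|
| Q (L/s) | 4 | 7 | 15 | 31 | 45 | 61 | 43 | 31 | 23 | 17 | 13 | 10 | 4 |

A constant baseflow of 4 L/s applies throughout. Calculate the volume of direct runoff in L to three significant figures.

Direct-runoff ordinates (Q − Q_b): 0.0, 3.0, 11.0, 27.0, 41.0, 57.0, 39.0, 27.0, 19.0, 13.0, 9.0, 6.0, 0.0 L/s.
ΣQ_DR = 252.0 L/s.
With Δt = 6 h = 21600 s, V = ΣQ_DR · Δt = 252.0 × 21600 = 5.44 × 10^6 L.

V ≈ 5.44 × 10^6 L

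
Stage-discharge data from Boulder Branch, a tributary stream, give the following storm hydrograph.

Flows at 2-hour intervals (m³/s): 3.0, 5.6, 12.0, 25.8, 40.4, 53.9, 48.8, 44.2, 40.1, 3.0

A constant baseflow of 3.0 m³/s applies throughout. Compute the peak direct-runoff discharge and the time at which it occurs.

Q_p = 50.9 m³/s at t = 10 h

Subtracting baseflow gives direct-runoff ordinates: 0.0, 2.6, 9.0, 22.8, 37.4, 50.9, 45.8, 41.2, 37.1, 0.0 m³/s.
The maximum is 50.9 m³/s, occurring at the reading for t = 10 h.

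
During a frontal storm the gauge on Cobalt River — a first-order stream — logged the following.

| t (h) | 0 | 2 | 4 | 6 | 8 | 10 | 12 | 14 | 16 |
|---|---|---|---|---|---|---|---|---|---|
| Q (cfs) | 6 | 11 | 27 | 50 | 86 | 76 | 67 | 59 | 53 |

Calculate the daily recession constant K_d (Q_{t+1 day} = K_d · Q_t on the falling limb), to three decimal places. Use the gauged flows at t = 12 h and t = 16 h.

Between t = 12 h and t = 16 h the flow falls from 67 to 53 cfs over 2×2 h = 4 h.
Per-interval ratio K = (53/67)^(1/2) = 0.8894; K_d = K^(24/2) = 0.245.

K_d ≈ 0.245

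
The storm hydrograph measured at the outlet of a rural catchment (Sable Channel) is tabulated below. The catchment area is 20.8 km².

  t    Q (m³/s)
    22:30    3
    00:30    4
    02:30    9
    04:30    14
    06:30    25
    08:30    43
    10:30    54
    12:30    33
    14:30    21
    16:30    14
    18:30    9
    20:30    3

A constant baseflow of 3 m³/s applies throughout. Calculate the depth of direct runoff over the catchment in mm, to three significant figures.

d ≈ 67.8 mm

Direct runoff: 0.0, 1.0, 6.0, 11.0, 22.0, 40.0, 51.0, 30.0, 18.0, 11.0, 6.0, 0.0 m³/s; ΣQ_DR = 196.0 m³/s.
V = ΣQ_DR · Δt = 196.0 × 7200 s = 1.411 × 10^6 m³.
Over A = 20.8 km², depth = V / A = 67.8 mm.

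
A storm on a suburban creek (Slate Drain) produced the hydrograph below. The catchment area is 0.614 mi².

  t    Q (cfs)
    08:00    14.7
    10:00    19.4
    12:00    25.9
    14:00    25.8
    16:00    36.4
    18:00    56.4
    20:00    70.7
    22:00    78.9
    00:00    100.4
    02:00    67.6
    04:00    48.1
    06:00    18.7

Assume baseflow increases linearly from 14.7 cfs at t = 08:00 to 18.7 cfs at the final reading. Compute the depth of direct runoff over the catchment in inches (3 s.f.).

Direct runoff: 0.00, 4.34, 10.47, 10.01, 20.25, 39.88, 53.82, 61.65, 82.79, 49.63, 29.76, 0.00 cfs; ΣQ_DR = 362.6 cfs.
V = ΣQ_DR · Δt = 362.6 × 7200 s = 2.611 × 10^6 ft³.
Over A = 0.614 mi², depth = V / A = 1.83 in.

d ≈ 1.83 in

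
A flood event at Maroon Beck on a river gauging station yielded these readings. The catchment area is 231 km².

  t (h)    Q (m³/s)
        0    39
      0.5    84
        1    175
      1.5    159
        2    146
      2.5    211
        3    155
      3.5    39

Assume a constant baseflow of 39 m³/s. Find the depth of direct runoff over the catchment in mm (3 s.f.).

d ≈ 5.42 mm

Direct runoff: 0.0, 45.0, 136.0, 120.0, 107.0, 172.0, 116.0, 0.0 m³/s; ΣQ_DR = 696.0 m³/s.
V = ΣQ_DR · Δt = 696.0 × 1800 s = 1.253 × 10^6 m³.
Over A = 231 km², depth = V / A = 5.42 mm.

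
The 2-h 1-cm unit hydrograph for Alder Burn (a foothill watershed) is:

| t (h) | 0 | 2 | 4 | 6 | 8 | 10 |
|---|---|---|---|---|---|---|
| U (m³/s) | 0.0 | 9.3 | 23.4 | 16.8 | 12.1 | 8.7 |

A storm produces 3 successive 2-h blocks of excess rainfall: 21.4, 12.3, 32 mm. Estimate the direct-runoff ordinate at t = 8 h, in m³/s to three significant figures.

Q ≈ 121 m³/s

By discrete convolution, Q_j = Σ (P_i / 10 mm) · U_{j−i}.
At t = 8 h (j=4): Q = (21.4/10)·12.1 + (12.3/10)·16.8 + (32/10)·23.4 = 121 m³/s.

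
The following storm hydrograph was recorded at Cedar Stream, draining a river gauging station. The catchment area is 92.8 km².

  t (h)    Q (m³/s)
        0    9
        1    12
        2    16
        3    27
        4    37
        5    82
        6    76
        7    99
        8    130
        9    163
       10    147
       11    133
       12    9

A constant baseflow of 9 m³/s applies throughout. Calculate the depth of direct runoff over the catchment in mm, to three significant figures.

d ≈ 31.9 mm

Direct runoff: 0.0, 3.0, 7.0, 18.0, 28.0, 73.0, 67.0, 90.0, 121.0, 154.0, 138.0, 124.0, 0.0 m³/s; ΣQ_DR = 823.0 m³/s.
V = ΣQ_DR · Δt = 823.0 × 3600 s = 2.963 × 10^6 m³.
Over A = 92.8 km², depth = V / A = 31.9 mm.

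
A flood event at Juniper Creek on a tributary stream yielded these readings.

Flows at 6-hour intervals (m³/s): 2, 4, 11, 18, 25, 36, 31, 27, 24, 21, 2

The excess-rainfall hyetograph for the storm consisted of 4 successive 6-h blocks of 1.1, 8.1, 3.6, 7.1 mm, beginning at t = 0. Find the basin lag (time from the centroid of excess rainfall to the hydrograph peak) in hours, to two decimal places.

Centroid of excess rainfall: t_c = Σ P_i·t̄_i / ΣP_i = 14.0352 h (block centres at 3, 9, 15, 21 h).
Hydrograph peak occurs at t = 30 h, so basin lag t_L = 30 − 14.0352 = 15.96 h.

t_L ≈ 15.96 h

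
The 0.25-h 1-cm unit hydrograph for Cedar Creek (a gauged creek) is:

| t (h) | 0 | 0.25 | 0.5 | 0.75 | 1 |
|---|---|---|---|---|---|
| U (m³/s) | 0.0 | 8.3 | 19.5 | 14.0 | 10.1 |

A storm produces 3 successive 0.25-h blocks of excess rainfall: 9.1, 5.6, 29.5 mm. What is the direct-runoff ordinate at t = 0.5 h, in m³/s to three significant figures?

By discrete convolution, Q_j = Σ (P_i / 10 mm) · U_{j−i}.
At t = 0.5 h (j=2): Q = (9.1/10)·19.5 + (5.6/10)·8.3 + (29.5/10)·0.0 = 22.4 m³/s.

Q ≈ 22.4 m³/s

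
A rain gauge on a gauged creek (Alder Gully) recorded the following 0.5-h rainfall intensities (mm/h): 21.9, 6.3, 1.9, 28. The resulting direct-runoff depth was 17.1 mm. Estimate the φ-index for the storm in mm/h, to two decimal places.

φ ≈ 7.85 mm/h

Only the 2 blocks with intensity above φ contribute runoff: 21.9, 28 mm/h.
Σ(I−φ)·Δt = d  ⇒  (21.9+28 − 2φ)·0.5 = 17.1
φ = (49.90 − 17.1/0.5) / 2 = 7.85 mm/h.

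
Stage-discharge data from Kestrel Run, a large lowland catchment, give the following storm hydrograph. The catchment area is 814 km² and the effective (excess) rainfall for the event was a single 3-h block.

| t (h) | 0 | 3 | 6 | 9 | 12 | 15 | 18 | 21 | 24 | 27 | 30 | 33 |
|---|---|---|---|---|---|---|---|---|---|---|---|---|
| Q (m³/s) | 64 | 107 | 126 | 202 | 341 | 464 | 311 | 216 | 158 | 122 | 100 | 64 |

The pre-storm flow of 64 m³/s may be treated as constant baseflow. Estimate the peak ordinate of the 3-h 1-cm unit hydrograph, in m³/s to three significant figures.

U_p ≈ 200 m³/s

Direct runoff: 0.0, 43.0, 62.0, 138.0, 277.0, 400.0, 247.0, 152.0, 94.0, 58.0, 36.0, 0.0 m³/s; ΣQ_DR = 1507 m³/s, peak = 400.0 m³/s.
Runoff depth d = ΣQ_DR·Δt / A = 1507 × 10800 / (814 km²) = 19.99 mm.
The 1-cm UH is the DRH scaled by (10 mm)/d, so U_p = 400.0 × 10/19.99 = 200 m³/s.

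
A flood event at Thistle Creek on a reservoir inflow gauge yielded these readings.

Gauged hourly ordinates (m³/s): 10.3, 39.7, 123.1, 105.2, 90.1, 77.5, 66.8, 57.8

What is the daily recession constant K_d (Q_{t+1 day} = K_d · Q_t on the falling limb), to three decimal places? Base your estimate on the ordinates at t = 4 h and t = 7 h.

Between t = 4 h and t = 7 h the flow falls from 90.1 to 57.8 m³/s over 3×1 h = 3 h.
Per-interval ratio K = (57.8/90.1)^(1/3) = 0.8625; K_d = K^(24/1) = 0.029.

K_d ≈ 0.029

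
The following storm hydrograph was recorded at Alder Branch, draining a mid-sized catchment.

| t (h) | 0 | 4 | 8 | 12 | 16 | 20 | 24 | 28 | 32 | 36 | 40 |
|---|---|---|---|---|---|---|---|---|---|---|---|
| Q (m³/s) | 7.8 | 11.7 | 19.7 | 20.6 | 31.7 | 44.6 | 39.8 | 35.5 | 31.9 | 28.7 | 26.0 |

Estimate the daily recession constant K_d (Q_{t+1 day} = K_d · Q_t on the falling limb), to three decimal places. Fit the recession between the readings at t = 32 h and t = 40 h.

Between t = 32 h and t = 40 h the flow falls from 31.9 to 26.0 m³/s over 2×4 h = 8 h.
Per-interval ratio K = (26.0/31.9)^(1/2) = 0.9028; K_d = K^(24/4) = 0.541.

K_d ≈ 0.541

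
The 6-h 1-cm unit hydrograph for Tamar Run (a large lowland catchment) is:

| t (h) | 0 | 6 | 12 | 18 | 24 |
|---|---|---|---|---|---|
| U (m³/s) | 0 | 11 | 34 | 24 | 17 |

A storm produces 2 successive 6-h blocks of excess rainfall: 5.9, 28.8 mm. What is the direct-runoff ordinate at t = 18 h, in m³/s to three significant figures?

Q ≈ 112 m³/s

By discrete convolution, Q_j = Σ (P_i / 10 mm) · U_{j−i}.
At t = 18 h (j=3): Q = (5.9/10)·24 + (28.8/10)·34 = 112 m³/s.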